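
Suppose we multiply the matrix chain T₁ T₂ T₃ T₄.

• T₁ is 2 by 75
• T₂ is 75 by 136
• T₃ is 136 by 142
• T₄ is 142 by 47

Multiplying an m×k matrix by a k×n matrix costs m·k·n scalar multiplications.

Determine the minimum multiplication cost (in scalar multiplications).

72372

Adjacent pairs: T₁T₂ = 2·75·136 = 20400; T₂T₃ = 75·136·142 = 1448400; T₃T₄ = 136·142·47 = 907664.
Length 3: T₁..T₃: k=1: 0+1448400+2·75·142=1469700; k=2: 20400+0+2·136·142=59024 → min 59024 | T₂..T₄: k=2: 0+907664+75·136·47=1387064; k=3: 1448400+0+75·142·47=1948950 → min 1387064.
Length 4: T₁..T₄: k=1: 0+1387064+2·75·47=1394114; k=2: 20400+907664+2·136·47=940848; k=3: 59024+0+2·142·47=72372 → min 72372.
Optimal order: (((T₁ T₂) T₃) T₄) with cost 72372.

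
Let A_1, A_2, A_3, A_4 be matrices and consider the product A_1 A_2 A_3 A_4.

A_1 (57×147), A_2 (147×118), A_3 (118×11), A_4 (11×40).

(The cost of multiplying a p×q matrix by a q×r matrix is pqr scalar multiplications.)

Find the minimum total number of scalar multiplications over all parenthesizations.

Adjacent pairs: A_1A_2 = 57·147·118 = 988722; A_2A_3 = 147·118·11 = 190806; A_3A_4 = 118·11·40 = 51920.
Length 3: A_1..A_3: k=1: 0+190806+57·147·11=282975; k=2: 988722+0+57·118·11=1062708 → min 282975 | A_2..A_4: k=2: 0+51920+147·118·40=745760; k=3: 190806+0+147·11·40=255486 → min 255486.
Length 4: A_1..A_4: k=1: 0+255486+57·147·40=590646; k=2: 988722+51920+57·118·40=1309682; k=3: 282975+0+57·11·40=308055 → min 308055.
Optimal order: ((A_1 (A_2 A_3)) A_4) with cost 308055.

308055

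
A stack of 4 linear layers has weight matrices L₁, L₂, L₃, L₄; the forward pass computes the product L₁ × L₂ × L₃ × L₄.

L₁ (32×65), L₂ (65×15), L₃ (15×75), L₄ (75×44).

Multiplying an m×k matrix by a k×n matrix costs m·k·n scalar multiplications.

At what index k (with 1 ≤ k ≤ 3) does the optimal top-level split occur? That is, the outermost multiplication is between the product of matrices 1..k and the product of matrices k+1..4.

Adjacent pairs: L₁L₂ = 32·65·15 = 31200; L₂L₃ = 65·15·75 = 73125; L₃L₄ = 15·75·44 = 49500.
Length 3: L₁..L₃: k=1: 0+73125+32·65·75=229125; k=2: 31200+0+32·15·75=67200 → min 67200 | L₂..L₄: k=2: 0+49500+65·15·44=92400; k=3: 73125+0+65·75·44=287625 → min 92400.
Top-level splits: k=1: (L₁..L₁)·(L₂..L₄) → 0+92400+32·65·44 = 183920; k=2: (L₁..L₂)·(L₃..L₄) → 31200+49500+32·15·44 = 101820; k=3: (L₁..L₃)·(L₄..L₄) → 67200+0+32·75·44 = 172800.
Best split is after L₂, i.e. k = 2.

2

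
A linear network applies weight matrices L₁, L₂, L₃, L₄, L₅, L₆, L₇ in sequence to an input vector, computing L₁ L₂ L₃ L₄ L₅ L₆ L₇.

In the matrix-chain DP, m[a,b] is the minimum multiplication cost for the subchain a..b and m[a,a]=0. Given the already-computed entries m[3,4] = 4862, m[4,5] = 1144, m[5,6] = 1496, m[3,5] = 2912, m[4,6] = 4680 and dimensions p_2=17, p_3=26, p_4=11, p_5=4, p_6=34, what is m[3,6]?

5224

m[3,6] = min over k∈[3,5] of m[3,k]+m[k+1,6]+p_{2}·p_k·p_{6}.
k=3: 0 + 4680 + 17·26·34 = 19708; k=4: 4862 + 1496 + 17·11·34 = 12716; k=5: 2912 + 0 + 17·4·34 = 5224.
Minimum: 5224 at k=5.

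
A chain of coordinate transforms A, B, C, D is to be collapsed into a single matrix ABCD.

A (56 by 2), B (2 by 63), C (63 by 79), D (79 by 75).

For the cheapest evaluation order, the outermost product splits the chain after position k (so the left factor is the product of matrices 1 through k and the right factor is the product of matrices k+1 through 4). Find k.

1

Adjacent pairs: AB = 56·2·63 = 7056; BC = 2·63·79 = 9954; CD = 63·79·75 = 373275.
Length 3: A..C: k=1: 0+9954+56·2·79=18802; k=2: 7056+0+56·63·79=285768 → min 18802 | B..D: k=2: 0+373275+2·63·75=382725; k=3: 9954+0+2·79·75=21804 → min 21804.
Top-level splits: k=1: (A..A)·(B..D) → 0+21804+56·2·75 = 30204; k=2: (A..B)·(C..D) → 7056+373275+56·63·75 = 644931; k=3: (A..C)·(D..D) → 18802+0+56·79·75 = 350602.
Best split is after A, i.e. k = 1.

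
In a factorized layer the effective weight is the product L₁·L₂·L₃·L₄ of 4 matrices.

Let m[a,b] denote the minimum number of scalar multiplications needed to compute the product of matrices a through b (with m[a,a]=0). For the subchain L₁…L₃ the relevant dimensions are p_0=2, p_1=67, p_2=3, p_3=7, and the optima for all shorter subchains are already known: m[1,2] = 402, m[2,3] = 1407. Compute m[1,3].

m[1,3] = min over k∈[1,2] of m[1,k]+m[k+1,3]+p_{0}·p_k·p_{3}.
k=1: 0 + 1407 + 2·67·7 = 2345; k=2: 402 + 0 + 2·3·7 = 444.
Minimum: 444 at k=2.

444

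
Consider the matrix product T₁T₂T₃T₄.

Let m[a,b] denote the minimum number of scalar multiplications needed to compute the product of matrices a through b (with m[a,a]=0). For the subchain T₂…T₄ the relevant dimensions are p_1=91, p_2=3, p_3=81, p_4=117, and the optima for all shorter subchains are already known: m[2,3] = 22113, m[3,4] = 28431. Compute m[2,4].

m[2,4] = min over k∈[2,3] of m[2,k]+m[k+1,4]+p_{1}·p_k·p_{4}.
k=2: 0 + 28431 + 91·3·117 = 60372; k=3: 22113 + 0 + 91·81·117 = 884520.
Minimum: 60372 at k=2.

60372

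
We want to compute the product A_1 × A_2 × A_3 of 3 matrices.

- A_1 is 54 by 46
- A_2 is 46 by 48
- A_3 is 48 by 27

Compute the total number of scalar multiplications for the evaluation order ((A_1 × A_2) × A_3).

(A_1 × A_2): 54×46 by 46×48 → 54×48, cost 54·46·48 = 119232
((A_1 × A_2) × A_3): 54×48 by 48×27 → 54×27, cost 54·48·27 = 69984; cumulative 189216
Total: 189216 scalar multiplications.

189216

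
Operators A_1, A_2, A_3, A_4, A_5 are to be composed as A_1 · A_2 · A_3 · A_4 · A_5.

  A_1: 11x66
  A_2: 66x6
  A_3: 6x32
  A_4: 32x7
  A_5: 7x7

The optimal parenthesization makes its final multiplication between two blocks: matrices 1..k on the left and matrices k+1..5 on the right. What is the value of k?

2

Adjacent pairs: A_1A_2 = 11·66·6 = 4356; A_2A_3 = 66·6·32 = 12672; A_3A_4 = 6·32·7 = 1344; A_4A_5 = 32·7·7 = 1568.
Length 3: A_1..A_3: k=1: 0+12672+11·66·32=35904; k=2: 4356+0+11·6·32=6468 → min 6468 | A_2..A_4: k=2: 0+1344+66·6·7=4116; k=3: 12672+0+66·32·7=27456 → min 4116 | A_3..A_5: k=3: 0+1568+6·32·7=2912; k=4: 1344+0+6·7·7=1638 → min 1638.
Length 4: A_1..A_4: k=1: 0+4116+11·66·7=9198; k=2: 4356+1344+11·6·7=6162; k=3: 6468+0+11·32·7=8932 → min 6162 | A_2..A_5: k=2: 0+1638+66·6·7=4410; k=3: 12672+1568+66·32·7=29024; k=4: 4116+0+66·7·7=7350 → min 4410.
Top-level splits: k=1: (A_1..A_1)·(A_2..A_5) → 0+4410+11·66·7 = 9492; k=2: (A_1..A_2)·(A_3..A_5) → 4356+1638+11·6·7 = 6456; k=3: (A_1..A_3)·(A_4..A_5) → 6468+1568+11·32·7 = 10500; k=4: (A_1..A_4)·(A_5..A_5) → 6162+0+11·7·7 = 6701.
Best split is after A_2, i.e. k = 2.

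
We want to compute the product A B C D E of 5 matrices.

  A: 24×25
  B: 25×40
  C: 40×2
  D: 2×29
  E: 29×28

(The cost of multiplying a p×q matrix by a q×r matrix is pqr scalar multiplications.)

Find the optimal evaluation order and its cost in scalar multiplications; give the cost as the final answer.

6168

Adjacent pairs: AB = 24·25·40 = 24000; BC = 25·40·2 = 2000; CD = 40·2·29 = 2320; DE = 2·29·28 = 1624.
Length 3: A..C: k=1: 0+2000+24·25·2=3200; k=2: 24000+0+24·40·2=25920 → min 3200 | B..D: k=2: 0+2320+25·40·29=31320; k=3: 2000+0+25·2·29=3450 → min 3450 | C..E: k=3: 0+1624+40·2·28=3864; k=4: 2320+0+40·29·28=34800 → min 3864.
Length 4: A..D: k=1: 0+3450+24·25·29=20850; k=2: 24000+2320+24·40·29=54160; k=3: 3200+0+24·2·29=4592 → min 4592 | B..E: k=2: 0+3864+25·40·28=31864; k=3: 2000+1624+25·2·28=5024; k=4: 3450+0+25·29·28=23750 → min 5024.
Length 5: A..E: k=1: 0+5024+24·25·28=21824; k=2: 24000+3864+24·40·28=54744; k=3: 3200+1624+24·2·28=6168; k=4: 4592+0+24·29·28=24080 → min 6168.
Optimal parenthesization: ((A (B C)) (D E)) with cost 6168.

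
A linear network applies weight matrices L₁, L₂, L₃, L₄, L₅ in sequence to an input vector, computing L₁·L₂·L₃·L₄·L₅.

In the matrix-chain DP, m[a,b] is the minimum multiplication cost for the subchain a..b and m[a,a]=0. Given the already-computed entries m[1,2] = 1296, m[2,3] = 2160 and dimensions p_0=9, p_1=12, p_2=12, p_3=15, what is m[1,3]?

m[1,3] = min over k∈[1,2] of m[1,k]+m[k+1,3]+p_{0}·p_k·p_{3}.
k=1: 0 + 2160 + 9·12·15 = 3780; k=2: 1296 + 0 + 9·12·15 = 2916.
Minimum: 2916 at k=2.

2916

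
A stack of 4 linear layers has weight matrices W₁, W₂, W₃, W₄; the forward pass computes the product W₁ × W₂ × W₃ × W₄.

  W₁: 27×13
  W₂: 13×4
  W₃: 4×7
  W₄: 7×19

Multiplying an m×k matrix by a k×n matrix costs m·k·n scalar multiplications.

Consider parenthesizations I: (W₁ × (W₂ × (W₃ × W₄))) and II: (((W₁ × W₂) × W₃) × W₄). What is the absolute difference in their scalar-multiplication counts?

Order I = (W₁ × (W₂ × (W₃ × W₄))): (W₃ × W₄): 4×7 by 7×19 → 4×19, cost 4·7·19 = 532; (W₂ × (W₃ × W₄)): 13×4 by 4×19 → 13×19, cost 13·4·19 = 988; cumulative 1520; (W₁ × (W₂ × (W₃ × W₄))): 27×13 by 13×19 → 27×19, cost 27·13·19 = 6669; cumulative 8189. Total 8189.
Order II = (((W₁ × W₂) × W₃) × W₄): (W₁ × W₂): 27×13 by 13×4 → 27×4, cost 27·13·4 = 1404; ((W₁ × W₂) × W₃): 27×4 by 4×7 → 27×7, cost 27·4·7 = 756; cumulative 2160; (((W₁ × W₂) × W₃) × W₄): 27×7 by 7×19 → 27×19, cost 27·7·19 = 3591; cumulative 5751. Total 5751.
Difference: |8189 − 5751| = 2438.

2438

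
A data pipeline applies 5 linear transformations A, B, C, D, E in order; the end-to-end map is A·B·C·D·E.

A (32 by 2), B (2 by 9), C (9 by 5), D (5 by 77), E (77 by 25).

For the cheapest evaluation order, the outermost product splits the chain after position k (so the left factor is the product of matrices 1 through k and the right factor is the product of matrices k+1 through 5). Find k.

Adjacent pairs: AB = 32·2·9 = 576; BC = 2·9·5 = 90; CD = 9·5·77 = 3465; DE = 5·77·25 = 9625.
Length 3: A..C: k=1: 0+90+32·2·5=410; k=2: 576+0+32·9·5=2016 → min 410 | B..D: k=2: 0+3465+2·9·77=4851; k=3: 90+0+2·5·77=860 → min 860 | C..E: k=3: 0+9625+9·5·25=10750; k=4: 3465+0+9·77·25=20790 → min 10750.
Length 4: A..D: k=1: 0+860+32·2·77=5788; k=2: 576+3465+32·9·77=26217; k=3: 410+0+32·5·77=12730 → min 5788 | B..E: k=2: 0+10750+2·9·25=11200; k=3: 90+9625+2·5·25=9965; k=4: 860+0+2·77·25=4710 → min 4710.
Top-level splits: k=1: (A..A)·(B..E) → 0+4710+32·2·25 = 6310; k=2: (A..B)·(C..E) → 576+10750+32·9·25 = 18526; k=3: (A..C)·(D..E) → 410+9625+32·5·25 = 14035; k=4: (A..D)·(E..E) → 5788+0+32·77·25 = 67388.
Best split is after A, i.e. k = 1.

1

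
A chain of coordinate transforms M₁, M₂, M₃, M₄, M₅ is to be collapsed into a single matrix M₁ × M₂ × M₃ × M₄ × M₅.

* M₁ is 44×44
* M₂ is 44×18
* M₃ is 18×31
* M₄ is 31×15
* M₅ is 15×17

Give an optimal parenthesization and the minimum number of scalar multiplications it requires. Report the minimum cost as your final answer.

Adjacent pairs: M₁M₂ = 44·44·18 = 34848; M₂M₃ = 44·18·31 = 24552; M₃M₄ = 18·31·15 = 8370; M₄M₅ = 31·15·17 = 7905.
Length 3: M₁..M₃: k=1: 0+24552+44·44·31=84568; k=2: 34848+0+44·18·31=59400 → min 59400 | M₂..M₄: k=2: 0+8370+44·18·15=20250; k=3: 24552+0+44·31·15=45012 → min 20250 | M₃..M₅: k=3: 0+7905+18·31·17=17391; k=4: 8370+0+18·15·17=12960 → min 12960.
Length 4: M₁..M₄: k=1: 0+20250+44·44·15=49290; k=2: 34848+8370+44·18·15=55098; k=3: 59400+0+44·31·15=79860 → min 49290 | M₂..M₅: k=2: 0+12960+44·18·17=26424; k=3: 24552+7905+44·31·17=55645; k=4: 20250+0+44·15·17=31470 → min 26424.
Length 5: M₁..M₅: k=1: 0+26424+44·44·17=59336; k=2: 34848+12960+44·18·17=61272; k=3: 59400+7905+44·31·17=90493; k=4: 49290+0+44·15·17=60510 → min 59336.
Optimal parenthesization: (M₁ × (M₂ × ((M₃ × M₄) × M₅))) with cost 59336.

59336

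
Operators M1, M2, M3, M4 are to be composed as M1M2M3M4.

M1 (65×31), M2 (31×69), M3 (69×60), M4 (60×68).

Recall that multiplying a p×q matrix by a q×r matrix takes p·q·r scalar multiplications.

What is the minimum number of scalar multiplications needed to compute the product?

391840

Adjacent pairs: M1M2 = 65·31·69 = 139035; M2M3 = 31·69·60 = 128340; M3M4 = 69·60·68 = 281520.
Length 3: M1..M3: k=1: 0+128340+65·31·60=249240; k=2: 139035+0+65·69·60=408135 → min 249240 | M2..M4: k=2: 0+281520+31·69·68=426972; k=3: 128340+0+31·60·68=254820 → min 254820.
Length 4: M1..M4: k=1: 0+254820+65·31·68=391840; k=2: 139035+281520+65·69·68=725535; k=3: 249240+0+65·60·68=514440 → min 391840.
Optimal order: (M1((M2M3)M4)) with cost 391840.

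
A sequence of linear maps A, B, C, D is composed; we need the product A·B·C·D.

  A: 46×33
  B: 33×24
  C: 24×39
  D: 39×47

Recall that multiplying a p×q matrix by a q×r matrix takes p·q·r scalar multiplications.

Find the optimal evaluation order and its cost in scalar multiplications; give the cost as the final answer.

132312

Adjacent pairs: AB = 46·33·24 = 36432; BC = 33·24·39 = 30888; CD = 24·39·47 = 43992.
Length 3: A..C: k=1: 0+30888+46·33·39=90090; k=2: 36432+0+46·24·39=79488 → min 79488 | B..D: k=2: 0+43992+33·24·47=81216; k=3: 30888+0+33·39·47=91377 → min 81216.
Length 4: A..D: k=1: 0+81216+46·33·47=152562; k=2: 36432+43992+46·24·47=132312; k=3: 79488+0+46·39·47=163806 → min 132312.
Optimal parenthesization: ((A·B)·(C·D)) with cost 132312.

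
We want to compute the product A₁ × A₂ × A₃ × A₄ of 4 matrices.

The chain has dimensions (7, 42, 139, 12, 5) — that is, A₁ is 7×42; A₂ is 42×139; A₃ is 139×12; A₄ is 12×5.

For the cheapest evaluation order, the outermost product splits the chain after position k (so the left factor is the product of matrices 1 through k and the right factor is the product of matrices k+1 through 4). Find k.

1

Adjacent pairs: A₁A₂ = 7·42·139 = 40866; A₂A₃ = 42·139·12 = 70056; A₃A₄ = 139·12·5 = 8340.
Length 3: A₁..A₃: k=1: 0+70056+7·42·12=73584; k=2: 40866+0+7·139·12=52542 → min 52542 | A₂..A₄: k=2: 0+8340+42·139·5=37530; k=3: 70056+0+42·12·5=72576 → min 37530.
Top-level splits: k=1: (A₁..A₁)·(A₂..A₄) → 0+37530+7·42·5 = 39000; k=2: (A₁..A₂)·(A₃..A₄) → 40866+8340+7·139·5 = 54071; k=3: (A₁..A₃)·(A₄..A₄) → 52542+0+7·12·5 = 52962.
Best split is after A₁, i.e. k = 1.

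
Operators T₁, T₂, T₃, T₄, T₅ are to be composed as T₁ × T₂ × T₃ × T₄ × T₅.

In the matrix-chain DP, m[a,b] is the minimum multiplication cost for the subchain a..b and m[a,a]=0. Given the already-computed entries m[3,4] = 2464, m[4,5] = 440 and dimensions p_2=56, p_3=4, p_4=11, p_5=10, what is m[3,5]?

m[3,5] = min over k∈[3,4] of m[3,k]+m[k+1,5]+p_{2}·p_k·p_{5}.
k=3: 0 + 440 + 56·4·10 = 2680; k=4: 2464 + 0 + 56·11·10 = 8624.
Minimum: 2680 at k=3.

2680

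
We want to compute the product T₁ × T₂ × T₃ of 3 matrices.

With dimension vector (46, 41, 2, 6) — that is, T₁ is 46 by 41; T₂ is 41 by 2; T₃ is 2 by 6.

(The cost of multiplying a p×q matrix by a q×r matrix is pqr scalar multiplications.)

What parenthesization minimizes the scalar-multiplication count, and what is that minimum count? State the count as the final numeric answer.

(T₁ × (T₂ × T₃)): cost 11808.
((T₁ × T₂) × T₃): cost 4324.
Optimal: ((T₁ × T₂) × T₃) with cost 4324.

4324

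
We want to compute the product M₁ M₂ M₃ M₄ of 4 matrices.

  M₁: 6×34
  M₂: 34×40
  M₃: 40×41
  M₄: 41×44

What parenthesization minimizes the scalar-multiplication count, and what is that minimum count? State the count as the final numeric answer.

28824

Adjacent pairs: M₁M₂ = 6·34·40 = 8160; M₂M₃ = 34·40·41 = 55760; M₃M₄ = 40·41·44 = 72160.
Length 3: M₁..M₃: k=1: 0+55760+6·34·41=64124; k=2: 8160+0+6·40·41=18000 → min 18000 | M₂..M₄: k=2: 0+72160+34·40·44=132000; k=3: 55760+0+34·41·44=117096 → min 117096.
Length 4: M₁..M₄: k=1: 0+117096+6·34·44=126072; k=2: 8160+72160+6·40·44=90880; k=3: 18000+0+6·41·44=28824 → min 28824.
Optimal parenthesization: (((M₁ M₂) M₃) M₄) with cost 28824.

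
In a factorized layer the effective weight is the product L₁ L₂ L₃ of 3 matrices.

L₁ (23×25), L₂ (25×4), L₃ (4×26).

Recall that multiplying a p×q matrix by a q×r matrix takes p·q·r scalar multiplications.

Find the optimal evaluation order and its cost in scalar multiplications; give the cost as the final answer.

(L₁ (L₂ L₃)): cost 17550.
((L₁ L₂) L₃): cost 4692.
Optimal: ((L₁ L₂) L₃) with cost 4692.

4692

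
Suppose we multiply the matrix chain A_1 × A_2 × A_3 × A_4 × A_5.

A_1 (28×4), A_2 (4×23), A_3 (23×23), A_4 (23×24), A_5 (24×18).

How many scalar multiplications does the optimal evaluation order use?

8068

Adjacent pairs: A_1A_2 = 28·4·23 = 2576; A_2A_3 = 4·23·23 = 2116; A_3A_4 = 23·23·24 = 12696; A_4A_5 = 23·24·18 = 9936.
Length 3: A_1..A_3: k=1: 0+2116+28·4·23=4692; k=2: 2576+0+28·23·23=17388 → min 4692 | A_2..A_4: k=2: 0+12696+4·23·24=14904; k=3: 2116+0+4·23·24=4324 → min 4324 | A_3..A_5: k=3: 0+9936+23·23·18=19458; k=4: 12696+0+23·24·18=22632 → min 19458.
Length 4: A_1..A_4: k=1: 0+4324+28·4·24=7012; k=2: 2576+12696+28·23·24=30728; k=3: 4692+0+28·23·24=20148 → min 7012 | A_2..A_5: k=2: 0+19458+4·23·18=21114; k=3: 2116+9936+4·23·18=13708; k=4: 4324+0+4·24·18=6052 → min 6052.
Length 5: A_1..A_5: k=1: 0+6052+28·4·18=8068; k=2: 2576+19458+28·23·18=33626; k=3: 4692+9936+28·23·18=26220; k=4: 7012+0+28·24·18=19108 → min 8068.
Optimal order: (A_1 × (((A_2 × A_3) × A_4) × A_5)) with cost 8068.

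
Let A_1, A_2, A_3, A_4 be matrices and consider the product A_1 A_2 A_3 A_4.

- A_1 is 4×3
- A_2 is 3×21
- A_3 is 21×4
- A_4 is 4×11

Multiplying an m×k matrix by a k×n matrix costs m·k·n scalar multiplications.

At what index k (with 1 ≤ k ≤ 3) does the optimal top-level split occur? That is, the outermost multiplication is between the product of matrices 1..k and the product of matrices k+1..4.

3

Adjacent pairs: A_1A_2 = 4·3·21 = 252; A_2A_3 = 3·21·4 = 252; A_3A_4 = 21·4·11 = 924.
Length 3: A_1..A_3: k=1: 0+252+4·3·4=300; k=2: 252+0+4·21·4=588 → min 300 | A_2..A_4: k=2: 0+924+3·21·11=1617; k=3: 252+0+3·4·11=384 → min 384.
Top-level splits: k=1: (A_1..A_1)·(A_2..A_4) → 0+384+4·3·11 = 516; k=2: (A_1..A_2)·(A_3..A_4) → 252+924+4·21·11 = 2100; k=3: (A_1..A_3)·(A_4..A_4) → 300+0+4·4·11 = 476.
Best split is after A_3, i.e. k = 3.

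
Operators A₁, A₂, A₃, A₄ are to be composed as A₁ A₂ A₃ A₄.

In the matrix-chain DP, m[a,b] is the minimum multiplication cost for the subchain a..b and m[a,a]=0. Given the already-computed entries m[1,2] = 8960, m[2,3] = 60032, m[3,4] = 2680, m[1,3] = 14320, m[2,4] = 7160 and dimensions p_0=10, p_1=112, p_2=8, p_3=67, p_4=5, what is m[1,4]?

12040

m[1,4] = min over k∈[1,3] of m[1,k]+m[k+1,4]+p_{0}·p_k·p_{4}.
k=1: 0 + 7160 + 10·112·5 = 12760; k=2: 8960 + 2680 + 10·8·5 = 12040; k=3: 14320 + 0 + 10·67·5 = 17670.
Minimum: 12040 at k=2.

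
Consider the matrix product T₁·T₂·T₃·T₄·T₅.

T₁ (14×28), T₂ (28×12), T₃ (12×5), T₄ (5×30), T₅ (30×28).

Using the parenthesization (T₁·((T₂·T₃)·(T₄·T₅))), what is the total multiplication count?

(T₂·T₃): 28×12 by 12×5 → 28×5, cost 28·12·5 = 1680
(T₄·T₅): 5×30 by 30×28 → 5×28, cost 5·30·28 = 4200
((T₂·T₃)·(T₄·T₅)): 28×5 by 5×28 → 28×28, cost 28·5·28 = 3920; cumulative 9800
(T₁·((T₂·T₃)·(T₄·T₅))): 14×28 by 28×28 → 14×28, cost 14·28·28 = 10976; cumulative 20776
Total: 20776 scalar multiplications.

20776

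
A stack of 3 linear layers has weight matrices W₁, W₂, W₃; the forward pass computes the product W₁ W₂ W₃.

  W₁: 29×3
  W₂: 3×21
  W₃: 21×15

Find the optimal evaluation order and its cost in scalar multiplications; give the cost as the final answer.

2250

(W₁ (W₂ W₃)): cost 2250.
((W₁ W₂) W₃): cost 10962.
Optimal: (W₁ (W₂ W₃)) with cost 2250.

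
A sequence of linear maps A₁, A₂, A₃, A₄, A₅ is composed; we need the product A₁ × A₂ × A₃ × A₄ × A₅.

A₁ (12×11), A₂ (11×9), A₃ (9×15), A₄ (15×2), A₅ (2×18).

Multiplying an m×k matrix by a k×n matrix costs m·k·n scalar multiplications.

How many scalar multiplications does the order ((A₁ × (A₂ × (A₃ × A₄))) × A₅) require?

(A₃ × A₄): 9×15 by 15×2 → 9×2, cost 9·15·2 = 270
(A₂ × (A₃ × A₄)): 11×9 by 9×2 → 11×2, cost 11·9·2 = 198; cumulative 468
(A₁ × (A₂ × (A₃ × A₄))): 12×11 by 11×2 → 12×2, cost 12·11·2 = 264; cumulative 732
((A₁ × (A₂ × (A₃ × A₄))) × A₅): 12×2 by 2×18 → 12×18, cost 12·2·18 = 432; cumulative 1164
Total: 1164 scalar multiplications.

1164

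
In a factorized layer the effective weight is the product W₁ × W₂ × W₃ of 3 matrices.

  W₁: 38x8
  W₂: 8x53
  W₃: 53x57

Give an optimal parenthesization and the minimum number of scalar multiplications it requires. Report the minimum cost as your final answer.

(W₁ × (W₂ × W₃)): cost 41496.
((W₁ × W₂) × W₃): cost 130910.
Optimal: (W₁ × (W₂ × W₃)) with cost 41496.

41496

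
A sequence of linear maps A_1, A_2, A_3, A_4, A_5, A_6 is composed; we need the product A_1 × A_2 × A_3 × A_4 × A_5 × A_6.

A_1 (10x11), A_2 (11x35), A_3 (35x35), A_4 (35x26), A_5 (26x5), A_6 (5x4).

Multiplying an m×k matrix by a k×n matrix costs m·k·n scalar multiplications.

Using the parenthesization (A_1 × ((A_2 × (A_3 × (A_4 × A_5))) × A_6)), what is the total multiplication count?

(A_4 × A_5): 35×26 by 26×5 → 35×5, cost 35·26·5 = 4550
(A_3 × (A_4 × A_5)): 35×35 by 35×5 → 35×5, cost 35·35·5 = 6125; cumulative 10675
(A_2 × (A_3 × (A_4 × A_5))): 11×35 by 35×5 → 11×5, cost 11·35·5 = 1925; cumulative 12600
((A_2 × (A_3 × (A_4 × A_5))) × A_6): 11×5 by 5×4 → 11×4, cost 11·5·4 = 220; cumulative 12820
(A_1 × ((A_2 × (A_3 × (A_4 × A_5))) × A_6)): 10×11 by 11×4 → 10×4, cost 10·11·4 = 440; cumulative 13260
Total: 13260 scalar multiplications.

13260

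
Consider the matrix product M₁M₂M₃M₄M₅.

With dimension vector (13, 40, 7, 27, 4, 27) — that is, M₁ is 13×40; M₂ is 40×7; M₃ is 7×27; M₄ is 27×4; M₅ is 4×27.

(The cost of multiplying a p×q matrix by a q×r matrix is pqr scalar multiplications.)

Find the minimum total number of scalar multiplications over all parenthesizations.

5360

Adjacent pairs: M₁M₂ = 13·40·7 = 3640; M₂M₃ = 40·7·27 = 7560; M₃M₄ = 7·27·4 = 756; M₄M₅ = 27·4·27 = 2916.
Length 3: M₁..M₃: k=1: 0+7560+13·40·27=21600; k=2: 3640+0+13·7·27=6097 → min 6097 | M₂..M₄: k=2: 0+756+40·7·4=1876; k=3: 7560+0+40·27·4=11880 → min 1876 | M₃..M₅: k=3: 0+2916+7·27·27=8019; k=4: 756+0+7·4·27=1512 → min 1512.
Length 4: M₁..M₄: k=1: 0+1876+13·40·4=3956; k=2: 3640+756+13·7·4=4760; k=3: 6097+0+13·27·4=7501 → min 3956 | M₂..M₅: k=2: 0+1512+40·7·27=9072; k=3: 7560+2916+40·27·27=39636; k=4: 1876+0+40·4·27=6196 → min 6196.
Length 5: M₁..M₅: k=1: 0+6196+13·40·27=20236; k=2: 3640+1512+13·7·27=7609; k=3: 6097+2916+13·27·27=18490; k=4: 3956+0+13·4·27=5360 → min 5360.
Optimal order: ((M₁(M₂(M₃M₄)))M₅) with cost 5360.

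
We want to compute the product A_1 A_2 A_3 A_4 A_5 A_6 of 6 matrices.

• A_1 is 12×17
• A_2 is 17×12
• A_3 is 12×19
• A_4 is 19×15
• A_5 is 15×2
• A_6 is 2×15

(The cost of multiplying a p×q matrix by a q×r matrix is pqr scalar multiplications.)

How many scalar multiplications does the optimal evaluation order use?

Adjacent pairs: A_1A_2 = 12·17·12 = 2448; A_2A_3 = 17·12·19 = 3876; A_3A_4 = 12·19·15 = 3420; A_4A_5 = 19·15·2 = 570; A_5A_6 = 15·2·15 = 450.
Length 3: A_1..A_3: k=1: 0+3876+12·17·19=7752; k=2: 2448+0+12·12·19=5184 → min 5184 | A_2..A_4: k=2: 0+3420+17·12·15=6480; k=3: 3876+0+17·19·15=8721 → min 6480 | A_3..A_5: k=3: 0+570+12·19·2=1026; k=4: 3420+0+12·15·2=3780 → min 1026 | A_4..A_6: k=4: 0+450+19·15·15=4725; k=5: 570+0+19·2·15=1140 → min 1140.
Length 4: A_1..A_4: k=1: 0+6480+12·17·15=9540; k=2: 2448+3420+12·12·15=8028; k=3: 5184+0+12·19·15=8604 → min 8028 | A_2..A_5: k=2: 0+1026+17·12·2=1434; k=3: 3876+570+17·19·2=5092; k=4: 6480+0+17·15·2=6990 → min 1434 | A_3..A_6: k=3: 0+1140+12·19·15=4560; k=4: 3420+450+12·15·15=6570; k=5: 1026+0+12·2·15=1386 → min 1386.
Length 5: A_1..A_5: k=1: 0+1434+12·17·2=1842; k=2: 2448+1026+12·12·2=3762; k=3: 5184+570+12·19·2=6210; k=4: 8028+0+12·15·2=8388 → min 1842 | A_2..A_6: k=2: 0+1386+17·12·15=4446; k=3: 3876+1140+17·19·15=9861; k=4: 6480+450+17·15·15=10755; k=5: 1434+0+17·2·15=1944 → min 1944.
Length 6: A_1..A_6: k=1: 0+1944+12·17·15=5004; k=2: 2448+1386+12·12·15=5994; k=3: 5184+1140+12·19·15=9744; k=4: 8028+450+12·15·15=11178; k=5: 1842+0+12·2·15=2202 → min 2202.
Optimal order: ((A_1 (A_2 (A_3 (A_4 A_5)))) A_6) with cost 2202.

2202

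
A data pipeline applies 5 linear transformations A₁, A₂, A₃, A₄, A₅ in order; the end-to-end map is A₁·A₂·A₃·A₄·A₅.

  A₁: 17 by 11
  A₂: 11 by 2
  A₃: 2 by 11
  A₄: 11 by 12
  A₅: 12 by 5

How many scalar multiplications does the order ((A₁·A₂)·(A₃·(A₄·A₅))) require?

1314

(A₁·A₂): 17×11 by 11×2 → 17×2, cost 17·11·2 = 374
(A₄·A₅): 11×12 by 12×5 → 11×5, cost 11·12·5 = 660
(A₃·(A₄·A₅)): 2×11 by 11×5 → 2×5, cost 2·11·5 = 110; cumulative 770
((A₁·A₂)·(A₃·(A₄·A₅))): 17×2 by 2×5 → 17×5, cost 17·2·5 = 170; cumulative 1314
Total: 1314 scalar multiplications.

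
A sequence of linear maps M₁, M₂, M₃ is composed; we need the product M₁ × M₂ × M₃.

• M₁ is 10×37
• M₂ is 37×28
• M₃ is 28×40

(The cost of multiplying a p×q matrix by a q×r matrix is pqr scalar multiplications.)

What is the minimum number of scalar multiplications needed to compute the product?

21560

Order (M₁ × (M₂ × M₃)): (M₂ × M₃): 37×28 by 28×40 → 37×40, cost 37·28·40 = 41440; (M₁ × (M₂ × M₃)): 10×37 by 37×40 → 10×40, cost 10·37·40 = 14800; cumulative 56240. Total 56240.
Order ((M₁ × M₂) × M₃): (M₁ × M₂): 10×37 by 37×28 → 10×28, cost 10·37·28 = 10360; ((M₁ × M₂) × M₃): 10×28 by 28×40 → 10×40, cost 10·28·40 = 11200; cumulative 21560. Total 21560.
Minimum: 21560.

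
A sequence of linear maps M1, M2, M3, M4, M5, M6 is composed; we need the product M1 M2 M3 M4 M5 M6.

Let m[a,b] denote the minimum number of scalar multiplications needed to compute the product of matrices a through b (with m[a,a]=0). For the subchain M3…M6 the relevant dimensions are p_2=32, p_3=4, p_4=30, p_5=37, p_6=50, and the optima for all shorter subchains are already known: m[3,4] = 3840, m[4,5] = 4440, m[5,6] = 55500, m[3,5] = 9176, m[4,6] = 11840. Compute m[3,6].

m[3,6] = min over k∈[3,5] of m[3,k]+m[k+1,6]+p_{2}·p_k·p_{6}.
k=3: 0 + 11840 + 32·4·50 = 18240; k=4: 3840 + 55500 + 32·30·50 = 107340; k=5: 9176 + 0 + 32·37·50 = 68376.
Minimum: 18240 at k=3.

18240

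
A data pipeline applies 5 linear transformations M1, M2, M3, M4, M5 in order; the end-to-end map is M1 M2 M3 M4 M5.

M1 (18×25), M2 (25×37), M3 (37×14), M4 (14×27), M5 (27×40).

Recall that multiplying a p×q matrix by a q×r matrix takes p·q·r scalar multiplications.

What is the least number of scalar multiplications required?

44450

Adjacent pairs: M1M2 = 18·25·37 = 16650; M2M3 = 25·37·14 = 12950; M3M4 = 37·14·27 = 13986; M4M5 = 14·27·40 = 15120.
Length 3: M1..M3: k=1: 0+12950+18·25·14=19250; k=2: 16650+0+18·37·14=25974 → min 19250 | M2..M4: k=2: 0+13986+25·37·27=38961; k=3: 12950+0+25·14·27=22400 → min 22400 | M3..M5: k=3: 0+15120+37·14·40=35840; k=4: 13986+0+37·27·40=53946 → min 35840.
Length 4: M1..M4: k=1: 0+22400+18·25·27=34550; k=2: 16650+13986+18·37·27=48618; k=3: 19250+0+18·14·27=26054 → min 26054 | M2..M5: k=2: 0+35840+25·37·40=72840; k=3: 12950+15120+25·14·40=42070; k=4: 22400+0+25·27·40=49400 → min 42070.
Length 5: M1..M5: k=1: 0+42070+18·25·40=60070; k=2: 16650+35840+18·37·40=79130; k=3: 19250+15120+18·14·40=44450; k=4: 26054+0+18·27·40=45494 → min 44450.
Optimal order: ((M1 (M2 M3)) (M4 M5)) with cost 44450.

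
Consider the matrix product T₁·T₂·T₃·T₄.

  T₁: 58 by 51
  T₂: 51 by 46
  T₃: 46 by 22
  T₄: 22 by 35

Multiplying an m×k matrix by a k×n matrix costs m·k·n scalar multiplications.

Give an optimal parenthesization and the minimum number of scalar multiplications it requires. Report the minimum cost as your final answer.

Adjacent pairs: T₁T₂ = 58·51·46 = 136068; T₂T₃ = 51·46·22 = 51612; T₃T₄ = 46·22·35 = 35420.
Length 3: T₁..T₃: k=1: 0+51612+58·51·22=116688; k=2: 136068+0+58·46·22=194764 → min 116688 | T₂..T₄: k=2: 0+35420+51·46·35=117530; k=3: 51612+0+51·22·35=90882 → min 90882.
Length 4: T₁..T₄: k=1: 0+90882+58·51·35=194412; k=2: 136068+35420+58·46·35=264868; k=3: 116688+0+58·22·35=161348 → min 161348.
Optimal parenthesization: ((T₁·(T₂·T₃))·T₄) with cost 161348.

161348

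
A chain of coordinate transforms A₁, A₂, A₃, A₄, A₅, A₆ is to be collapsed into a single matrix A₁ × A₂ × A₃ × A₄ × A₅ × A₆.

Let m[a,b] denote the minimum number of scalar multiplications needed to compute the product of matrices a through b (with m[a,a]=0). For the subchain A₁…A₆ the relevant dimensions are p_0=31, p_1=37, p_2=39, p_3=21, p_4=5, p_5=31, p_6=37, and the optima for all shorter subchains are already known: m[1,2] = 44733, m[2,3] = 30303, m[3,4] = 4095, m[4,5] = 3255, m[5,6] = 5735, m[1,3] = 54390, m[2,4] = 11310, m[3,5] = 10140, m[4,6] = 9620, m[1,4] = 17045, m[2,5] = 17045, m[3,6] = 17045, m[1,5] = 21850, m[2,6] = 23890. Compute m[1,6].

28515

m[1,6] = min over k∈[1,5] of m[1,k]+m[k+1,6]+p_{0}·p_k·p_{6}.
k=1: 0 + 23890 + 31·37·37 = 66329; k=2: 44733 + 17045 + 31·39·37 = 106511; k=3: 54390 + 9620 + 31·21·37 = 88097; k=4: 17045 + 5735 + 31·5·37 = 28515; k=5: 21850 + 0 + 31·31·37 = 57407.
Minimum: 28515 at k=4.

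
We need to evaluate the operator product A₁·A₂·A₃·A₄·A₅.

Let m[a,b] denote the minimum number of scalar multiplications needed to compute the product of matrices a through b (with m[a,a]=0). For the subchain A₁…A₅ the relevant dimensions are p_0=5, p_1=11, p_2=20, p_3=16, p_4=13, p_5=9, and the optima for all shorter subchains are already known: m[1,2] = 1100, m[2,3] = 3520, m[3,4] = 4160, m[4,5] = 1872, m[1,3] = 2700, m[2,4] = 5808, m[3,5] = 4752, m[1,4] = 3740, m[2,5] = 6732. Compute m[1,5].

m[1,5] = min over k∈[1,4] of m[1,k]+m[k+1,5]+p_{0}·p_k·p_{5}.
k=1: 0 + 6732 + 5·11·9 = 7227; k=2: 1100 + 4752 + 5·20·9 = 6752; k=3: 2700 + 1872 + 5·16·9 = 5292; k=4: 3740 + 0 + 5·13·9 = 4325.
Minimum: 4325 at k=4.

4325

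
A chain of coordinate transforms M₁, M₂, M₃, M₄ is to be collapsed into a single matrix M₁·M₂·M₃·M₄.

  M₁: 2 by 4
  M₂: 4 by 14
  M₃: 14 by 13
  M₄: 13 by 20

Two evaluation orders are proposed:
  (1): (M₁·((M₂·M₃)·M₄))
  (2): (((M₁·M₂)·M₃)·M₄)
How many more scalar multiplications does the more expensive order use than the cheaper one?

Order (1) = (M₁·((M₂·M₃)·M₄)): (M₂·M₃): 4×14 by 14×13 → 4×13, cost 4·14·13 = 728; ((M₂·M₃)·M₄): 4×13 by 13×20 → 4×20, cost 4·13·20 = 1040; cumulative 1768; (M₁·((M₂·M₃)·M₄)): 2×4 by 4×20 → 2×20, cost 2·4·20 = 160; cumulative 1928. Total 1928.
Order (2) = (((M₁·M₂)·M₃)·M₄): (M₁·M₂): 2×4 by 4×14 → 2×14, cost 2·4·14 = 112; ((M₁·M₂)·M₃): 2×14 by 14×13 → 2×13, cost 2·14·13 = 364; cumulative 476; (((M₁·M₂)·M₃)·M₄): 2×13 by 13×20 → 2×20, cost 2·13·20 = 520; cumulative 996. Total 996.
Difference: |1928 − 996| = 932.

932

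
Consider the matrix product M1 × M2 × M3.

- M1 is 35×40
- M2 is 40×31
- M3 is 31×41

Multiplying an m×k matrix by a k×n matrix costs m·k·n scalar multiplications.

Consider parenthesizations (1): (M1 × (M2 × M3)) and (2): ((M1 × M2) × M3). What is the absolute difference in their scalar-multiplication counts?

Order (1) = (M1 × (M2 × M3)): (M2 × M3): 40×31 by 31×41 → 40×41, cost 40·31·41 = 50840; (M1 × (M2 × M3)): 35×40 by 40×41 → 35×41, cost 35·40·41 = 57400; cumulative 108240. Total 108240.
Order (2) = ((M1 × M2) × M3): (M1 × M2): 35×40 by 40×31 → 35×31, cost 35·40·31 = 43400; ((M1 × M2) × M3): 35×31 by 31×41 → 35×41, cost 35·31·41 = 44485; cumulative 87885. Total 87885.
Difference: |108240 − 87885| = 20355.

20355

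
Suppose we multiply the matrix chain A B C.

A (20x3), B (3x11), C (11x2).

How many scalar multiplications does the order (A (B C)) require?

(B C): 3×11 by 11×2 → 3×2, cost 3·11·2 = 66
(A (B C)): 20×3 by 3×2 → 20×2, cost 20·3·2 = 120; cumulative 186
Total: 186 scalar multiplications.

186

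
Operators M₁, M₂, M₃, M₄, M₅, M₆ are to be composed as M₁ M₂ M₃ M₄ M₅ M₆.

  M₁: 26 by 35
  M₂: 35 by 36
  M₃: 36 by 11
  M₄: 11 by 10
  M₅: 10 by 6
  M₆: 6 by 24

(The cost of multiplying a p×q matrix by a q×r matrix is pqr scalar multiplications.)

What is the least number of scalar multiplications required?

19800

Adjacent pairs: M₁M₂ = 26·35·36 = 32760; M₂M₃ = 35·36·11 = 13860; M₃M₄ = 36·11·10 = 3960; M₄M₅ = 11·10·6 = 660; M₅M₆ = 10·6·24 = 1440.
Length 3: M₁..M₃: k=1: 0+13860+26·35·11=23870; k=2: 32760+0+26·36·11=43056 → min 23870 | M₂..M₄: k=2: 0+3960+35·36·10=16560; k=3: 13860+0+35·11·10=17710 → min 16560 | M₃..M₅: k=3: 0+660+36·11·6=3036; k=4: 3960+0+36·10·6=6120 → min 3036 | M₄..M₆: k=4: 0+1440+11·10·24=4080; k=5: 660+0+11·6·24=2244 → min 2244.
Length 4: M₁..M₄: k=1: 0+16560+26·35·10=25660; k=2: 32760+3960+26·36·10=46080; k=3: 23870+0+26·11·10=26730 → min 25660 | M₂..M₅: k=2: 0+3036+35·36·6=10596; k=3: 13860+660+35·11·6=16830; k=4: 16560+0+35·10·6=18660 → min 10596 | M₃..M₆: k=3: 0+2244+36·11·24=11748; k=4: 3960+1440+36·10·24=14040; k=5: 3036+0+36·6·24=8220 → min 8220.
Length 5: M₁..M₅: k=1: 0+10596+26·35·6=16056; k=2: 32760+3036+26·36·6=41412; k=3: 23870+660+26·11·6=26246; k=4: 25660+0+26·10·6=27220 → min 16056 | M₂..M₆: k=2: 0+8220+35·36·24=38460; k=3: 13860+2244+35·11·24=25344; k=4: 16560+1440+35·10·24=26400; k=5: 10596+0+35·6·24=15636 → min 15636.
Length 6: M₁..M₆: k=1: 0+15636+26·35·24=37476; k=2: 32760+8220+26·36·24=63444; k=3: 23870+2244+26·11·24=32978; k=4: 25660+1440+26·10·24=33340; k=5: 16056+0+26·6·24=19800 → min 19800.
Optimal order: ((M₁ (M₂ (M₃ (M₄ M₅)))) M₆) with cost 19800.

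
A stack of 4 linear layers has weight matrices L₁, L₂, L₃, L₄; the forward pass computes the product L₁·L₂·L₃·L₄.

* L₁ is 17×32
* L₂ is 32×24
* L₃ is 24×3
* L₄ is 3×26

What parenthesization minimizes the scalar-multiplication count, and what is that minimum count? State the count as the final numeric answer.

5262

Adjacent pairs: L₁L₂ = 17·32·24 = 13056; L₂L₃ = 32·24·3 = 2304; L₃L₄ = 24·3·26 = 1872.
Length 3: L₁..L₃: k=1: 0+2304+17·32·3=3936; k=2: 13056+0+17·24·3=14280 → min 3936 | L₂..L₄: k=2: 0+1872+32·24·26=21840; k=3: 2304+0+32·3·26=4800 → min 4800.
Length 4: L₁..L₄: k=1: 0+4800+17·32·26=18944; k=2: 13056+1872+17·24·26=25536; k=3: 3936+0+17·3·26=5262 → min 5262.
Optimal parenthesization: ((L₁·(L₂·L₃))·L₄) with cost 5262.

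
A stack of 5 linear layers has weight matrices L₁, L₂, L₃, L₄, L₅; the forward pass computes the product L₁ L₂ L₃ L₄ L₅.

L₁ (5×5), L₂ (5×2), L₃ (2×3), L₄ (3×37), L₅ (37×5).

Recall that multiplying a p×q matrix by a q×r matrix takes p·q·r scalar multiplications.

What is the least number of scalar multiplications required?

Adjacent pairs: L₁L₂ = 5·5·2 = 50; L₂L₃ = 5·2·3 = 30; L₃L₄ = 2·3·37 = 222; L₄L₅ = 3·37·5 = 555.
Length 3: L₁..L₃: k=1: 0+30+5·5·3=105; k=2: 50+0+5·2·3=80 → min 80 | L₂..L₄: k=2: 0+222+5·2·37=592; k=3: 30+0+5·3·37=585 → min 585 | L₃..L₅: k=3: 0+555+2·3·5=585; k=4: 222+0+2·37·5=592 → min 585.
Length 4: L₁..L₄: k=1: 0+585+5·5·37=1510; k=2: 50+222+5·2·37=642; k=3: 80+0+5·3·37=635 → min 635 | L₂..L₅: k=2: 0+585+5·2·5=635; k=3: 30+555+5·3·5=660; k=4: 585+0+5·37·5=1510 → min 635.
Length 5: L₁..L₅: k=1: 0+635+5·5·5=760; k=2: 50+585+5·2·5=685; k=3: 80+555+5·3·5=710; k=4: 635+0+5·37·5=1560 → min 685.
Optimal order: ((L₁ L₂) (L₃ (L₄ L₅))) with cost 685.

685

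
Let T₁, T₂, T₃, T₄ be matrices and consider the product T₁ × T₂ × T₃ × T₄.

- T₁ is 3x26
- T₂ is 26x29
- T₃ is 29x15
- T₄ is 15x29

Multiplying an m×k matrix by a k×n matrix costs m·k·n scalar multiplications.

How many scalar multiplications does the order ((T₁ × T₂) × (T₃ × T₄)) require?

(T₁ × T₂): 3×26 by 26×29 → 3×29, cost 3·26·29 = 2262
(T₃ × T₄): 29×15 by 15×29 → 29×29, cost 29·15·29 = 12615
((T₁ × T₂) × (T₃ × T₄)): 3×29 by 29×29 → 3×29, cost 3·29·29 = 2523; cumulative 17400
Total: 17400 scalar multiplications.

17400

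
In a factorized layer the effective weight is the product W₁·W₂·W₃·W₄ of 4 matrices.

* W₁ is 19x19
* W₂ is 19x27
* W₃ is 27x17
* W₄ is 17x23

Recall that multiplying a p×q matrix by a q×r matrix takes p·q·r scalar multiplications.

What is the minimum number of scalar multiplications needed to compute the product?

22287

Adjacent pairs: W₁W₂ = 19·19·27 = 9747; W₂W₃ = 19·27·17 = 8721; W₃W₄ = 27·17·23 = 10557.
Length 3: W₁..W₃: k=1: 0+8721+19·19·17=14858; k=2: 9747+0+19·27·17=18468 → min 14858 | W₂..W₄: k=2: 0+10557+19·27·23=22356; k=3: 8721+0+19·17·23=16150 → min 16150.
Length 4: W₁..W₄: k=1: 0+16150+19·19·23=24453; k=2: 9747+10557+19·27·23=32103; k=3: 14858+0+19·17·23=22287 → min 22287.
Optimal order: ((W₁·(W₂·W₃))·W₄) with cost 22287.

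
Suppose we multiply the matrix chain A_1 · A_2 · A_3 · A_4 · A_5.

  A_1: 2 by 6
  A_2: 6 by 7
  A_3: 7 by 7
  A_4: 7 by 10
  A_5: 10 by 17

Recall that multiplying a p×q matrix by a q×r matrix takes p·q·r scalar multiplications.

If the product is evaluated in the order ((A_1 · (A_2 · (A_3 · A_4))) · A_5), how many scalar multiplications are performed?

(A_3 · A_4): 7×7 by 7×10 → 7×10, cost 7·7·10 = 490
(A_2 · (A_3 · A_4)): 6×7 by 7×10 → 6×10, cost 6·7·10 = 420; cumulative 910
(A_1 · (A_2 · (A_3 · A_4))): 2×6 by 6×10 → 2×10, cost 2·6·10 = 120; cumulative 1030
((A_1 · (A_2 · (A_3 · A_4))) · A_5): 2×10 by 10×17 → 2×17, cost 2·10·17 = 340; cumulative 1370
Total: 1370 scalar multiplications.

1370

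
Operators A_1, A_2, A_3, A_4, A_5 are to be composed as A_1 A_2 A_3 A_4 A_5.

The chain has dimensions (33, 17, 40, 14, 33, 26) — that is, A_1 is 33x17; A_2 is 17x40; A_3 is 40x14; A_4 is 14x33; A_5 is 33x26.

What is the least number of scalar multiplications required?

Adjacent pairs: A_1A_2 = 33·17·40 = 22440; A_2A_3 = 17·40·14 = 9520; A_3A_4 = 40·14·33 = 18480; A_4A_5 = 14·33·26 = 12012.
Length 3: A_1..A_3: k=1: 0+9520+33·17·14=17374; k=2: 22440+0+33·40·14=40920 → min 17374 | A_2..A_4: k=2: 0+18480+17·40·33=40920; k=3: 9520+0+17·14·33=17374 → min 17374 | A_3..A_5: k=3: 0+12012+40·14·26=26572; k=4: 18480+0+40·33·26=52800 → min 26572.
Length 4: A_1..A_4: k=1: 0+17374+33·17·33=35887; k=2: 22440+18480+33·40·33=84480; k=3: 17374+0+33·14·33=32620 → min 32620 | A_2..A_5: k=2: 0+26572+17·40·26=44252; k=3: 9520+12012+17·14·26=27720; k=4: 17374+0+17·33·26=31960 → min 27720.
Length 5: A_1..A_5: k=1: 0+27720+33·17·26=42306; k=2: 22440+26572+33·40·26=83332; k=3: 17374+12012+33·14·26=41398; k=4: 32620+0+33·33·26=60934 → min 41398.
Optimal order: ((A_1 (A_2 A_3)) (A_4 A_5)) with cost 41398.

41398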